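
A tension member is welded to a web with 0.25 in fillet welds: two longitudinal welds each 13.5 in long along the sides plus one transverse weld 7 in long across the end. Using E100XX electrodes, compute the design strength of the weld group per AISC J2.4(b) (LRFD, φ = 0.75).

φR_n ≈ 270 kips

E100XX → F_EXX = 100 ksi.
t_e = 0.707 × 0.25 = 0.1767 in.
R_nwl = 0.6 × 100 × 0.1767 × 27 = 286.3 kips (longitudinal, 2 welds).
R_nwt = 0.6 × 100 × 0.1767 × 7 = 74.23 kips (transverse, base value).
(i) R_nwl + R_nwt = 360.6 kips; (ii) 0.85 R_nwl + 1.5 R_nwt = 354.7 kips.
R_n = max = 360.6 kips [governs: (i)]; φR_n = 270.4 kips.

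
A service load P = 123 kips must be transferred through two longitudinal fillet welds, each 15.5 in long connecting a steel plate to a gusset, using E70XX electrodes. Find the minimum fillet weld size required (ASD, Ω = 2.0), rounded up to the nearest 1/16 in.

w = 5/16 in

E70XX → F_EXX = 70 ksi.
Total weld length L = 31 in.
Required throat t_e = P × Ω / (0.6 F_EXX × L) = 123 × 2.0 / (0.6 × 70 × 31) = 0.1889 in.
Required leg w = t_e / 0.707 = 0.2672 in → use 5/16 in.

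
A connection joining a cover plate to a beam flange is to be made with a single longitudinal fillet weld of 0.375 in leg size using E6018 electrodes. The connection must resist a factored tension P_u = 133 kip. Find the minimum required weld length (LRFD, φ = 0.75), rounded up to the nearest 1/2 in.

L = 19 in

E60XX → F_EXX = 60 ksi.
Throat t_e = 0.707 × 0.375 = 0.2651 in.
φr_n = 0.75 × 0.6 × 60 × 0.2651 = 7.158 kip/in.
L_req = P_u / φr_n = 133 / 7.158 = 18.58 in total.
Round up → use L = 19 in.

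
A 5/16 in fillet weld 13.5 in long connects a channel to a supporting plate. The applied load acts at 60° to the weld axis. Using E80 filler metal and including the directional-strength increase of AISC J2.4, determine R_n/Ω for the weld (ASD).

E80XX → F_EXX = 80 ksi.
t_e = 0.707 × 0.3125 = 0.2209 in; A_we = 0.2209 × 13.5 = 2.983 in².
Directional factor: 1.0 + 0.5 sin^1.5(60°) = 1.403.
F_nw = 0.6 × 80 × 1.403 = 67.34 ksi.
R_n/Ω = (67.34 × 2.983) / 2.0 = 100.4 kips.

R_n/Ω ≈ 100 kips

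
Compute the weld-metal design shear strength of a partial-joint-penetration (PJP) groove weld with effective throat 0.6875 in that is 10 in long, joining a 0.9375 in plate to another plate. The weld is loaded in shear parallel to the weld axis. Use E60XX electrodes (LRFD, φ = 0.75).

E60XX → F_EXX = 60 ksi.
Effective throat (given) t_e = 0.6875 in.
A_we = 0.6875 × 10 = 6.875 in².
F_nw = 0.6 F_EXX = 36 ksi.
φR_n = 0.75 × 36 × 6.875 = 185.6 kips.

φR_n ≈ 186 kips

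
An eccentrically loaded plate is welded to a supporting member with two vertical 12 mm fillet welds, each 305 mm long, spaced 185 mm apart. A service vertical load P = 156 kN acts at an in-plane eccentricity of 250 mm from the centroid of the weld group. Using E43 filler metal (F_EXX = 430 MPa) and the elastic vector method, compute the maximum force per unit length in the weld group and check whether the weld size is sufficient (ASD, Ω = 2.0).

Total weld length L_w = 610 mm. Treat welds as unit-width lines.
Polar moment about centroid: J = 2[d³/12 + d(b/2)²] = 2[305³/12 + 305×92.5²] = 9948000 mm³.
Direct shear f_v = P/L_w = 156×10³ / 610 = 255.7 N/mm (vertical).
Torsion M = P·e = 156×10³ × 250 = 39000000 N·mm.
Critical point at (x, y) = (92.5, 152.5) from centroid. f_tx = M·y/J = 597.9 N/mm; f_ty = M·x/J = 362.6 N/mm.
Resultant f_max = √[f_tx² + (f_v + f_ty)²] = √[597.9² + (255.7 + 362.6)²] = 860.1 N/mm.
Capacity per unit length: r_n/Ω = (1/2.0) × 0.6 × 430 × (0.707 × 12) = 1094 N/mm.
860.1 ≤ 1094 → adequate.

f_max ≈ 860 N/mm; adequate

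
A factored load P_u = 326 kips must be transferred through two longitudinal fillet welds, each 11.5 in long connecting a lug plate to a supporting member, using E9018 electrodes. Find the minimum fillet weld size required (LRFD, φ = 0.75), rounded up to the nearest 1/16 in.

E90XX → F_EXX = 90 ksi.
Total weld length L = 23 in.
Required throat t_e = P_u / (φ × 0.6 F_EXX × L) = 326 / (0.75 × 0.6 × 90 × 23) = 0.35 in.
Required leg w = t_e / 0.707 = 0.495 in → use 1/2 in.

w = 1/2 in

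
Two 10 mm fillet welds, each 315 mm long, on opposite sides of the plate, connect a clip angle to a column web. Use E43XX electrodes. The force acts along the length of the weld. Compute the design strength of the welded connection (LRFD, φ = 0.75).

φR_n ≈ 862 kN

E43XX → F_EXX = 430 MPa.
Effective throat t_e = 0.707 × 10 = 7.07 mm.
Total length L = 630 mm; A_we = 7.07 × 630 = 4454 mm².
F_nw = 0.6 F_EXX = 0.6 × 430 = 258 MPa.
φR_n = 0.75 × 258 × 4454 × 10⁻³ = 861.9 kN.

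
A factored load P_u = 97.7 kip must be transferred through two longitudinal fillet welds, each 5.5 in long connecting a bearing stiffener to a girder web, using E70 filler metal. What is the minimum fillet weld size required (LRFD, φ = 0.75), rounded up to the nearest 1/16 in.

w = 7/16 in

E70XX → F_EXX = 70 ksi.
Total weld length L = 11 in.
Required throat t_e = P_u / (φ × 0.6 F_EXX × L) = 97.7 / (0.75 × 0.6 × 70 × 11) = 0.282 in.
Required leg w = t_e / 0.707 = 0.3988 in → use 7/16 in.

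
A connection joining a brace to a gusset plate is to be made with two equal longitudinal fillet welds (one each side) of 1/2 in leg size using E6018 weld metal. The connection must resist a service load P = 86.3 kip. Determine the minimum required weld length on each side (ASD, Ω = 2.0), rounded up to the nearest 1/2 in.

L = 7 in on each side

E60XX → F_EXX = 60 ksi.
Throat t_e = 0.707 × 0.5 = 0.3535 in.
r_n/Ω = (0.6 × 60 × 0.3535) / 2.0 = 6.363 kip/in.
L_req = P / (r_n/Ω) = 86.3 / 6.363 = 13.56 in total.
Per side: 13.56 / 2 = 6.781 in.
Round up → use L = 7 in on each side.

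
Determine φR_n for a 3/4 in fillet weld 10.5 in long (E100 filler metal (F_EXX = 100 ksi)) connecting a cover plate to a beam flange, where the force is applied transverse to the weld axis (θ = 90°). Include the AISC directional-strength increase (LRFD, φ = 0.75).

t_e = 0.707 × 0.75 = 0.5302 in; A_we = 0.5302 × 10.5 = 5.568 in².
Directional factor: 1.0 + 0.5 sin^1.5(90°) = 1.5.
F_nw = 0.6 × 100 × 1.5 = 90 ksi.
φR_n = 0.75 × 90 × 5.568 = 375.8 kips.

φR_n ≈ 376 kips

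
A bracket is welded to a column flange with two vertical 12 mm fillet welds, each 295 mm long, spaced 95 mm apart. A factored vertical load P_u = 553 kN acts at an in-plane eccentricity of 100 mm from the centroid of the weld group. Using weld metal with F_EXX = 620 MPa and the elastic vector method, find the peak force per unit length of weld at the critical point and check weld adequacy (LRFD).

f_max ≈ 2020 N/mm; adequate

Total weld length L_w = 590 mm. Treat welds as unit-width lines.
Polar moment about centroid: J = 2[d³/12 + d(b/2)²] = 2[295³/12 + 295×47.5²] = 5610000 mm³.
Direct shear f_v = P/L_w = 553×10³ / 590 = 937.3 N/mm (vertical).
Torsion M = P·e = 553×10³ × 100 = 55300000 N·mm.
Critical point at (x, y) = (47.5, 147.5) from centroid. f_tx = M·y/J = 1454 N/mm; f_ty = M·x/J = 468.2 N/mm.
Resultant f_max = √[f_tx² + (f_v + f_ty)²] = √[1454² + (937.3 + 468.2)²] = 2022 N/mm.
Capacity per unit length: φr_n = 0.75 × 0.6 × 620 × (0.707 × 12) = 2367 N/mm.
2022 ≤ 2367 → adequate.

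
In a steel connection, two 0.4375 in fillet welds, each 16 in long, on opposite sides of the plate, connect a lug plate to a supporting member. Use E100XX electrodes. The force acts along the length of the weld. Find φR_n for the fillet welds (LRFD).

φR_n ≈ 445 kips

E100XX → F_EXX = 100 ksi.
Effective throat t_e = 0.707 × 0.4375 = 0.3093 in.
Total length L = 32 in; A_we = 0.3093 × 32 = 9.898 in².
F_nw = 0.6 F_EXX = 0.6 × 100 = 60 ksi.
φR_n = 0.75 × 60 × 9.898 = 445.4 kips.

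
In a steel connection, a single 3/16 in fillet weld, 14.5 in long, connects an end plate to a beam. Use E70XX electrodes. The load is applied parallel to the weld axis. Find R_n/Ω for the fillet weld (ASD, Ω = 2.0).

E70XX → F_EXX = 70 ksi.
Effective throat t_e = 0.707 × 0.1875 = 0.1326 in.
Total length L = 14.5 in; A_we = 0.1326 × 14.5 = 1.922 in².
F_nw = 0.6 F_EXX = 0.6 × 70 = 42 ksi.
R_n = 42 × 1.922 = 80.73 kips; R_n/Ω = 80.73/2.0 = 40.37 kips.

R_n/Ω ≈ 40.4 kips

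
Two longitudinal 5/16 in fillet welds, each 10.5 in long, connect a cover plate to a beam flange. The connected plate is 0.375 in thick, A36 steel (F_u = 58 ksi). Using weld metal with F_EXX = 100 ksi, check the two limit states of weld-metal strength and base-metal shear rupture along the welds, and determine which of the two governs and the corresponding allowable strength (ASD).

R_n/Ω ≈ 137 kip (base-metal shear rupture governs)

t_e = 0.707 × 0.3125 = 0.2209 in; L = 21 in.
Weld metal: R_n/Ω = (1/2.0) × 0.6 × 100 × 0.2209 × 21 = 139.2 kip.
Base metal (shear rupture): R_n/Ω = (1/2.0) × 0.6 × 58 × 0.375 × 21 = 137 kip.
Governing: base-metal shear rupture.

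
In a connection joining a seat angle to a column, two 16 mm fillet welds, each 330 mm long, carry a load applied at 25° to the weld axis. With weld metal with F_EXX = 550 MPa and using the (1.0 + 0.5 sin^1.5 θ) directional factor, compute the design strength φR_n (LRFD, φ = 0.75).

t_e = 0.707 × 16 = 11.31 mm; A_we = 11.31 × 660 = 7466 mm².
Directional factor: 1.0 + 0.5 sin^1.5(25°) = 1.137.
F_nw = 0.6 × 550 × 1.137 = 375.3 MPa.
φR_n = 0.75 × 375.3 × 7466 × 10⁻³ = 2102 kN.

φR_n ≈ 2100 kN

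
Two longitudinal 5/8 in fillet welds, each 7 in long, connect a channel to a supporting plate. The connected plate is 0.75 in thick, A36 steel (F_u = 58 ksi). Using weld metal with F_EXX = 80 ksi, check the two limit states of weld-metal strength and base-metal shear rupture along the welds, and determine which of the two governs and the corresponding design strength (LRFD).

t_e = 0.707 × 0.625 = 0.4419 in; L = 14 in.
Weld metal: φR_n = 0.75 × 0.6 × 80 × 0.4419 × 14 = 222.7 kip.
Base metal (shear rupture): φR_n = 0.75 × 0.6 × 58 × 0.75 × 14 = 274 kip.
Governing: weld metal.

φR_n ≈ 223 kip (weld metal governs)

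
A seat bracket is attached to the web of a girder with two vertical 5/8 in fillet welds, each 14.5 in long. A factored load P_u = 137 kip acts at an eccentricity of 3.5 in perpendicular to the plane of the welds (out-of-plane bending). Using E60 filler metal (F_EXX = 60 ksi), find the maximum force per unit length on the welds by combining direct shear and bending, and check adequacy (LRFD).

L_w = 2 × 14.5 = 29 in; section modulus (unit throat) S = 2 × L²/6 = 70.08 in².
Direct shear f_v = P/L_w = 137/29 = 4.724 kip/in.
Moment M = P × e = 137 × 3.5 = 479.5 kip·in; bending f_b = M/S = 6.842 kip/in.
f_max = √(f_v² + f_b²) = √(4.724² + 6.842²) = 8.314 kip/in.
φr_n = 0.75 × 0.6 × 60 × (0.707 × 0.625) = 11.93 kip/in → adequate.

f_max ≈ 8.31 kip/in; adequate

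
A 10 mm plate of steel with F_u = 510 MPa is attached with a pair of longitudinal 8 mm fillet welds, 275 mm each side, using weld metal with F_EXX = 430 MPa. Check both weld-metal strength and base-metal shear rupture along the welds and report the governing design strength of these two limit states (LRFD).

t_e = 0.707 × 8 = 5.656 mm; L = 550 mm.
Weld metal: φR_n = 0.75 × 0.6 × 430 × 5.656 × 550 × 10⁻³ = 601.9 kN.
Base metal (shear rupture): φR_n = 0.75 × 0.6 × 510 × 10 × 550 × 10⁻³ = 1262 kN.
Governing: weld metal.

φR_n ≈ 602 kN (weld metal governs)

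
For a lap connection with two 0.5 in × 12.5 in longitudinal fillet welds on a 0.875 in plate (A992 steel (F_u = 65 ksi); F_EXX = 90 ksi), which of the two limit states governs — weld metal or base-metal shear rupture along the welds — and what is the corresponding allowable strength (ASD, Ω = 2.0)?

R_n/Ω ≈ 239 kip (weld metal governs)

t_e = 0.707 × 0.5 = 0.3535 in; L = 25 in.
Weld metal: R_n/Ω = (1/2.0) × 0.6 × 90 × 0.3535 × 25 = 238.6 kip.
Base metal (shear rupture): R_n/Ω = (1/2.0) × 0.6 × 65 × 0.875 × 25 = 426.6 kip.
Governing: weld metal.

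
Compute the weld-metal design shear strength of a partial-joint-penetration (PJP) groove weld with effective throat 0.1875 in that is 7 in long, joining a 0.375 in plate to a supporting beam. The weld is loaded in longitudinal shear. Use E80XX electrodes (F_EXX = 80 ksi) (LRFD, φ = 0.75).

Effective throat (given) t_e = 0.1875 in.
A_we = 0.1875 × 7 = 1.312 in².
F_nw = 0.6 F_EXX = 48 ksi.
φR_n = 0.75 × 48 × 1.312 = 47.25 kip.

φR_n ≈ 47.2 kip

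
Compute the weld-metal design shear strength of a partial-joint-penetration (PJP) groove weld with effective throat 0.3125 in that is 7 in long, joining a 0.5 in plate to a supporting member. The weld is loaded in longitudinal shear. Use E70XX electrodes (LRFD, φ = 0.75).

φR_n ≈ 68.9 kips

E70XX → F_EXX = 70 ksi.
Effective throat (given) t_e = 0.3125 in.
A_we = 0.3125 × 7 = 2.188 in².
F_nw = 0.6 F_EXX = 42 ksi.
φR_n = 0.75 × 42 × 2.188 = 68.91 kips.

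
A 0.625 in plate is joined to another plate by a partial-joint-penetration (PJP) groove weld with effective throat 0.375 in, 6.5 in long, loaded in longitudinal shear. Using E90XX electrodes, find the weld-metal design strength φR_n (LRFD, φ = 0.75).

φR_n ≈ 98.7 kips

E90XX → F_EXX = 90 ksi.
Effective throat (given) t_e = 0.375 in.
A_we = 0.375 × 6.5 = 2.438 in².
F_nw = 0.6 F_EXX = 54 ksi.
φR_n = 0.75 × 54 × 2.438 = 98.72 kips.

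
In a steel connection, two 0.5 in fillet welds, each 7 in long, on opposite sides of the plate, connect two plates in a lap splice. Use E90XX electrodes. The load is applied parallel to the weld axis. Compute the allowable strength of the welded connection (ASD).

R_n/Ω ≈ 134 kips

E90XX → F_EXX = 90 ksi.
Effective throat t_e = 0.707 × 0.5 = 0.3535 in.
Total length L = 14 in; A_we = 0.3535 × 14 = 4.949 in².
F_nw = 0.6 F_EXX = 0.6 × 90 = 54 ksi.
R_n = 54 × 4.949 = 267.2 kips; R_n/Ω = 267.2/2.0 = 133.6 kips.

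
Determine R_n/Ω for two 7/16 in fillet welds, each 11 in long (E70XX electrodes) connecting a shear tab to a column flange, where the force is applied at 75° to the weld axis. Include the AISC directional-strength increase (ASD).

R_n/Ω ≈ 211 kips

E70XX → F_EXX = 70 ksi.
t_e = 0.707 × 0.4375 = 0.3093 in; A_we = 0.3093 × 22 = 6.805 in².
Directional factor: 1.0 + 0.5 sin^1.5(75°) = 1.475.
F_nw = 0.6 × 70 × 1.475 = 61.94 ksi.
R_n/Ω = (61.94 × 6.805) / 2.0 = 210.7 kips.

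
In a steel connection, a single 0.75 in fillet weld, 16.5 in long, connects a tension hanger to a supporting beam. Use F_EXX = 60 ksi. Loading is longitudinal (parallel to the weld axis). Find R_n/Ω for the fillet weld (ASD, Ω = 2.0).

Effective throat t_e = 0.707 × 0.75 = 0.5302 in.
Total length L = 16.5 in; A_we = 0.5302 × 16.5 = 8.749 in².
F_nw = 0.6 F_EXX = 0.6 × 60 = 36 ksi.
R_n = 36 × 8.749 = 315 kips; R_n/Ω = 315/2.0 = 157.5 kips.

R_n/Ω ≈ 157 kips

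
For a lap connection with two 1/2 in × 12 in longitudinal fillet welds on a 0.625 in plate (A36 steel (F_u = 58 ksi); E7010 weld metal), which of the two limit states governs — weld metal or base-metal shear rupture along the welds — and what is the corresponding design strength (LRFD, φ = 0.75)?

E70XX → F_EXX = 70 ksi.
t_e = 0.707 × 0.5 = 0.3535 in; L = 24 in.
Weld metal: φR_n = 0.75 × 0.6 × 70 × 0.3535 × 24 = 267.2 kip.
Base metal (shear rupture): φR_n = 0.75 × 0.6 × 58 × 0.625 × 24 = 391.5 kip.
Governing: weld metal.

φR_n ≈ 267 kip (weld metal governs)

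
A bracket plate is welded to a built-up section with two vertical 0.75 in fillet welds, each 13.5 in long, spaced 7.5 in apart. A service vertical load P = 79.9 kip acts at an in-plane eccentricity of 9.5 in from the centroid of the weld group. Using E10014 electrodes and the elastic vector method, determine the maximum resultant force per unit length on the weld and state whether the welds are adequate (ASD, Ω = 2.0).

f_max ≈ 9.23 kip/in; adequate

E100XX → F_EXX = 100 ksi.
Total weld length L_w = 27 in. Treat welds as unit-width lines.
Polar moment about centroid: J = 2[d³/12 + d(b/2)²] = 2[13.5³/12 + 13.5×3.75²] = 789.8 in³.
Direct shear f_v = P/L_w = 79.9 / 27 = 2.959 kip/in (vertical).
Torsion M = P·e = 79.9 × 9.5 = 759.05 kip·in.
Critical point at (x, y) = (3.75, 6.75) from centroid. f_tx = M·y/J = 6.488 kip/in; f_ty = M·x/J = 3.604 kip/in.
Resultant f_max = √[f_tx² + (f_v + f_ty)²] = √[6.488² + (2.959 + 3.604)²] = 9.229 kip/in.
Capacity per unit length: r_n/Ω = (1/2.0) × 0.6 × 100 × (0.707 × 0.75) = 15.91 kip/in.
9.229 ≤ 15.91 → adequate.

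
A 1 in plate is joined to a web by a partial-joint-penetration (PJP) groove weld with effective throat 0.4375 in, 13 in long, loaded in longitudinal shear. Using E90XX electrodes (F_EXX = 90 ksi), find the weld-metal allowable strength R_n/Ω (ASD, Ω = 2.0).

Effective throat (given) t_e = 0.4375 in.
A_we = 0.4375 × 13 = 5.688 in².
F_nw = 0.6 F_EXX = 54 ksi.
R_n/Ω = (54 × 5.688) / 2.0 = 153.6 kips.

R_n/Ω ≈ 154 kips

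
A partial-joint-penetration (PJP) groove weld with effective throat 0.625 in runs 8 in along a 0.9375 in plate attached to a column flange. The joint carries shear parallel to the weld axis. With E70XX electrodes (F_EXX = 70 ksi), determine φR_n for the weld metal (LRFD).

Effective throat (given) t_e = 0.625 in.
A_we = 0.625 × 8 = 5 in².
F_nw = 0.6 F_EXX = 42 ksi.
φR_n = 0.75 × 42 × 5 = 157.5 kip.

φR_n ≈ 158 kip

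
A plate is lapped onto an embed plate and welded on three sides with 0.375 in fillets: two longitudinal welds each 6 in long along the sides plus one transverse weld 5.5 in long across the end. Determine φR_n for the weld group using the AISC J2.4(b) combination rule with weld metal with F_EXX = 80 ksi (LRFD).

φR_n ≈ 176 kips

t_e = 0.707 × 0.375 = 0.2651 in.
R_nwl = 0.6 × 80 × 0.2651 × 12 = 152.7 kips (longitudinal, 2 welds).
R_nwt = 0.6 × 80 × 0.2651 × 5.5 = 69.99 kips (transverse, base value).
(i) R_nwl + R_nwt = 222.7 kips; (ii) 0.85 R_nwl + 1.5 R_nwt = 234.8 kips.
R_n = max = 234.8 kips [governs: (ii)]; φR_n = 176.1 kips.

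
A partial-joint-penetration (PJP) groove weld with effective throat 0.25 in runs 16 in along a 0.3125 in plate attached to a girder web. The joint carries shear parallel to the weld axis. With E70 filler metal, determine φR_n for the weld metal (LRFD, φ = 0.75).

E70XX → F_EXX = 70 ksi.
Effective throat (given) t_e = 0.25 in.
A_we = 0.25 × 16 = 4 in².
F_nw = 0.6 F_EXX = 42 ksi.
φR_n = 0.75 × 42 × 4 = 126 kips.

φR_n ≈ 126 kips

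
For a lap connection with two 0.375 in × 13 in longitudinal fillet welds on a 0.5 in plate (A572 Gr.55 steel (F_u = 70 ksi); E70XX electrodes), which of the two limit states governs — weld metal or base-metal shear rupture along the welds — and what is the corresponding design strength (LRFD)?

E70XX → F_EXX = 70 ksi.
t_e = 0.707 × 0.375 = 0.2651 in; L = 26 in.
Weld metal: φR_n = 0.75 × 0.6 × 70 × 0.2651 × 26 = 217.1 kips.
Base metal (shear rupture): φR_n = 0.75 × 0.6 × 70 × 0.5 × 26 = 409.5 kips.
Governing: weld metal.

φR_n ≈ 217 kips (weld metal governs)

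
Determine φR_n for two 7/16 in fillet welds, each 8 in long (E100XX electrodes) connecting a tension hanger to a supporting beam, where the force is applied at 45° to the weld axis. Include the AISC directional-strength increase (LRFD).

E100XX → F_EXX = 100 ksi.
t_e = 0.707 × 0.4375 = 0.3093 in; A_we = 0.3093 × 16 = 4.949 in².
Directional factor: 1.0 + 0.5 sin^1.5(45°) = 1.297.
F_nw = 0.6 × 100 × 1.297 = 77.84 ksi.
φR_n = 0.75 × 77.84 × 4.949 = 288.9 kips.

φR_n ≈ 289 kips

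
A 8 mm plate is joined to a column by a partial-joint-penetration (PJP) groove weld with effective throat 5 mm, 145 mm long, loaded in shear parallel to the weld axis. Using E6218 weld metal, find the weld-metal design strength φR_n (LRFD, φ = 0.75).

E62XX → F_EXX = 620 MPa.
Effective throat (given) t_e = 5 mm.
A_we = 5 × 145 = 725 mm².
F_nw = 0.6 F_EXX = 372 MPa.
φR_n = 0.75 × 372 × 725 × 10⁻³ = 202.3 kN.

φR_n ≈ 202 kN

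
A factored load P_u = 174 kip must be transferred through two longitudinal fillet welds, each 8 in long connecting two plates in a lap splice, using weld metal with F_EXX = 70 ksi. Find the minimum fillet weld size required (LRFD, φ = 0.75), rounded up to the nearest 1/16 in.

w = 1/2 in

Total weld length L = 16 in.
Required throat t_e = P_u / (φ × 0.6 F_EXX × L) = 174 / (0.75 × 0.6 × 70 × 16) = 0.3452 in.
Required leg w = t_e / 0.707 = 0.4883 in → use 1/2 in.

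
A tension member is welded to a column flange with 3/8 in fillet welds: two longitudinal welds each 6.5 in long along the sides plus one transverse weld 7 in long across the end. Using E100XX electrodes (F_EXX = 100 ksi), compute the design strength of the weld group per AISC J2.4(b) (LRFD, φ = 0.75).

t_e = 0.707 × 0.375 = 0.2651 in.
R_nwl = 0.6 × 100 × 0.2651 × 13 = 206.8 kips (longitudinal, 2 welds).
R_nwt = 0.6 × 100 × 0.2651 × 7 = 111.4 kips (transverse, base value).
(i) R_nwl + R_nwt = 318.2 kips; (ii) 0.85 R_nwl + 1.5 R_nwt = 342.8 kips.
R_n = max = 342.8 kips [governs: (ii)]; φR_n = 257.1 kips.

φR_n ≈ 257 kips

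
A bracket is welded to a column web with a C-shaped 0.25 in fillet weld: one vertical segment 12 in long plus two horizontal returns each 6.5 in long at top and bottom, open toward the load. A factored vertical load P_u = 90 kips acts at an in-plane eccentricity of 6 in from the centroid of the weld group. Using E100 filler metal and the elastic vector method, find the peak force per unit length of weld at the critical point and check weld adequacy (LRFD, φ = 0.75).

f_max ≈ 8.47 kip/in; NOT adequate

E100XX → F_EXX = 100 ksi.
Total weld length L_w = 25 in. Treat welds as unit-width lines.
Centroid: x̄ = 2×6.5×3.25 / 25 = 1.69 in from the vertical weld.
Polar moment about centroid: J = I_x + I_y = [12³/12 + 2×6.5×6²] + [12×1.69² + 2(6.5³/12 + 6.5×1.56²)] = 723.7 in³.
Direct shear f_v = P/L_w = 90 / 25 = 3.6 kip/in (vertical).
Torsion M = P·e = 90 × 6 = 540 kip·in.
Critical point at (x, y) = (4.81, 6) from centroid. f_tx = M·y/J = 4.477 kip/in; f_ty = M·x/J = 3.589 kip/in.
Resultant f_max = √[f_tx² + (f_v + f_ty)²] = √[4.477² + (3.6 + 3.589)²] = 8.469 kip/in.
Capacity per unit length: φr_n = 0.75 × 0.6 × 100 × (0.707 × 0.25) = 7.954 kip/in.
8.469 > 7.954 → NOT adequate.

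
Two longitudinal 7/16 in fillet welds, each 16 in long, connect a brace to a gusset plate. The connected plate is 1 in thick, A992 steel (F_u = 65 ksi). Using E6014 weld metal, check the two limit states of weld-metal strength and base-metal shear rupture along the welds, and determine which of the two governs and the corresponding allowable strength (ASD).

R_n/Ω ≈ 178 kip (weld metal governs)

E60XX → F_EXX = 60 ksi.
t_e = 0.707 × 0.4375 = 0.3093 in; L = 32 in.
Weld metal: R_n/Ω = (1/2.0) × 0.6 × 60 × 0.3093 × 32 = 178.2 kip.
Base metal (shear rupture): R_n/Ω = (1/2.0) × 0.6 × 65 × 1 × 32 = 624 kip.
Governing: weld metal.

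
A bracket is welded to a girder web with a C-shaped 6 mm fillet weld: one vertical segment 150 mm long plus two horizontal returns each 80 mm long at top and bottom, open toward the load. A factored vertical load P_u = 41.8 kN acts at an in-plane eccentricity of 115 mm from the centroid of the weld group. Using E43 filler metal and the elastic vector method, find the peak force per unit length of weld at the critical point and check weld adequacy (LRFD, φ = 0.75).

f_max ≈ 428 N/mm; adequate

E43XX → F_EXX = 430 MPa.
Total weld length L_w = 310 mm. Treat welds as unit-width lines.
Centroid: x̄ = 2×80×40 / 310 = 20.65 mm from the vertical weld.
Polar moment about centroid: J = I_x + I_y = [150³/12 + 2×80×75²] + [150×20.65² + 2(80³/12 + 80×19.35²)] = 1390000 mm³.
Direct shear f_v = P/L_w = 41.8×10³ / 310 = 134.8 N/mm (vertical).
Torsion M = P·e = 41.8×10³ × 115 = 4807000 N·mm.
Critical point at (x, y) = (59.35, 75) from centroid. f_tx = M·y/J = 259.3 N/mm; f_ty = M·x/J = 205.2 N/mm.
Resultant f_max = √[f_tx² + (f_v + f_ty)²] = √[259.3² + (134.8 + 205.2)²] = 427.6 N/mm.
Capacity per unit length: φr_n = 0.75 × 0.6 × 430 × (0.707 × 6) = 820.8 N/mm.
427.6 ≤ 820.8 → adequate.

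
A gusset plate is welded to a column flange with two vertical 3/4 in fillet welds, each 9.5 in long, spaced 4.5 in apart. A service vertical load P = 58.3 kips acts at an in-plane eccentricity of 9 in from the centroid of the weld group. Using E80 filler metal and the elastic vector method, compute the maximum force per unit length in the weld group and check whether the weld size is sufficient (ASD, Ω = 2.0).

E80XX → F_EXX = 80 ksi.
Total weld length L_w = 19 in. Treat welds as unit-width lines.
Polar moment about centroid: J = 2[d³/12 + d(b/2)²] = 2[9.5³/12 + 9.5×2.25²] = 239.1 in³.
Direct shear f_v = P/L_w = 58.3 / 19 = 3.068 kip/in (vertical).
Torsion M = P·e = 58.3 × 9 = 524.7 kip·in.
Critical point at (x, y) = (2.25, 4.75) from centroid. f_tx = M·y/J = 10.42 kip/in; f_ty = M·x/J = 4.938 kip/in.
Resultant f_max = √[f_tx² + (f_v + f_ty)²] = √[10.42² + (3.068 + 4.938)²] = 13.14 kip/in.
Capacity per unit length: r_n/Ω = (1/2.0) × 0.6 × 80 × (0.707 × 0.75) = 12.73 kip/in.
13.14 > 12.73 → NOT adequate.

f_max ≈ 13.1 kip/in; NOT adequate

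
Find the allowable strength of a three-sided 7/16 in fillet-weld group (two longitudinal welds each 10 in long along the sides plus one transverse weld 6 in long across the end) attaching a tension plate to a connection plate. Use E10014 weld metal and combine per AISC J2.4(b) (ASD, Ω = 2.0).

R_n/Ω ≈ 241 kips

E100XX → F_EXX = 100 ksi.
t_e = 0.707 × 0.4375 = 0.3093 in.
R_nwl = 0.6 × 100 × 0.3093 × 20 = 371.2 kips (longitudinal, 2 welds).
R_nwt = 0.6 × 100 × 0.3093 × 6 = 111.4 kips (transverse, base value).
(i) R_nwl + R_nwt = 482.5 kips; (ii) 0.85 R_nwl + 1.5 R_nwt = 482.5 kips.
R_n = max = 482.5 kips [governs: (ii)]; R_n/Ω = 241.3 kips.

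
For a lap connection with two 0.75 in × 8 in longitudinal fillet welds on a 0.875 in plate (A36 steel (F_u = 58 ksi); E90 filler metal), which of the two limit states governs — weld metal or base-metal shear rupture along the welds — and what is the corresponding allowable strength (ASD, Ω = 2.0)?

R_n/Ω ≈ 229 kips (weld metal governs)

E90XX → F_EXX = 90 ksi.
t_e = 0.707 × 0.75 = 0.5302 in; L = 16 in.
Weld metal: R_n/Ω = (1/2.0) × 0.6 × 90 × 0.5302 × 16 = 229.1 kips.
Base metal (shear rupture): R_n/Ω = (1/2.0) × 0.6 × 58 × 0.875 × 16 = 243.6 kips.
Governing: weld metal.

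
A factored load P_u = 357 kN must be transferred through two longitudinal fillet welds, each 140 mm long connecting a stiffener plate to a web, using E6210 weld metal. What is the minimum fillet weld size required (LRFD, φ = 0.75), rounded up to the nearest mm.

E62XX → F_EXX = 620 MPa.
Total weld length L = 280 mm.
Required throat t_e = P_u / (φ × 0.6 F_EXX × L) = 357 / (0.75 × 0.6 × 620 × 280 × 10⁻³) = 4.57 mm.
Required leg w = t_e / 0.707 = 6.464 mm → use 7 mm.

w = 7 mm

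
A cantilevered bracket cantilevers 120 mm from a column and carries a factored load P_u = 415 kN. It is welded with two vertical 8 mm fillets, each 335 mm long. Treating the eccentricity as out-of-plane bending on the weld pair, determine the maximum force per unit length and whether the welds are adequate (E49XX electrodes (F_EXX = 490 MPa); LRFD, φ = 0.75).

L_w = 2 × 335 = 670 mm; section modulus (unit throat) S = 2 × L²/6 = 37410 mm².
Direct shear f_v = P/L_w = 415×10³/670 = 619.4 N/mm.
Moment M = P × e = 415×10³ × 120 = 49800000 N·mm; bending f_b = M/S = 1331 N/mm.
f_max = √(f_v² + f_b²) = √(619.4² + 1331²) = 1468 N/mm.
φr_n = 0.75 × 0.6 × 490 × (0.707 × 8) = 1247 N/mm → NOT adequate.

f_max ≈ 1470 N/mm; NOT adequate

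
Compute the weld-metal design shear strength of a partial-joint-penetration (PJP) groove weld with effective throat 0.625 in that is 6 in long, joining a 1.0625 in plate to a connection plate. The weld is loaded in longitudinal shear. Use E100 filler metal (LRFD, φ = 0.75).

φR_n ≈ 169 kip

E100XX → F_EXX = 100 ksi.
Effective throat (given) t_e = 0.625 in.
A_we = 0.625 × 6 = 3.75 in².
F_nw = 0.6 F_EXX = 60 ksi.
φR_n = 0.75 × 60 × 3.75 = 168.8 kip.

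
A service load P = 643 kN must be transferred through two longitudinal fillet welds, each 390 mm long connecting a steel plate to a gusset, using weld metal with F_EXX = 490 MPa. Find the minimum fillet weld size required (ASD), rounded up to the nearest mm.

Total weld length L = 780 mm.
Required throat t_e = P × Ω / (0.6 F_EXX × L) = 643 × 2.0 / (0.6 × 490 × 780 × 10⁻³) = 5.608 mm.
Required leg w = t_e / 0.707 = 7.932 mm → use 8 mm.

w = 8 mm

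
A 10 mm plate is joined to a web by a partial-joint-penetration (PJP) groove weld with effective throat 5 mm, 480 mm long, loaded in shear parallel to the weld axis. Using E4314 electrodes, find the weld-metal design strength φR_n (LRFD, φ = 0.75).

E43XX → F_EXX = 430 MPa.
Effective throat (given) t_e = 5 mm.
A_we = 5 × 480 = 2400 mm².
F_nw = 0.6 F_EXX = 258 MPa.
φR_n = 0.75 × 258 × 2400 × 10⁻³ = 464.4 kN.

φR_n ≈ 464 kN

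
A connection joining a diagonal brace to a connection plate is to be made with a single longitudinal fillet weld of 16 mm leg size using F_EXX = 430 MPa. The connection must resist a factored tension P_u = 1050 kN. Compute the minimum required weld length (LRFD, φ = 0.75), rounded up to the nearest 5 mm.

Throat t_e = 0.707 × 16 = 11.31 mm.
φr_n = 0.75 × 0.6 × 430 × 11.31 × 10⁻³ = 2.189 kN/mm.
L_req = P_u / φr_n = 1050 / 2.189 = 479.7 mm total.
Round up → use L = 480 mm.

L = 480 mm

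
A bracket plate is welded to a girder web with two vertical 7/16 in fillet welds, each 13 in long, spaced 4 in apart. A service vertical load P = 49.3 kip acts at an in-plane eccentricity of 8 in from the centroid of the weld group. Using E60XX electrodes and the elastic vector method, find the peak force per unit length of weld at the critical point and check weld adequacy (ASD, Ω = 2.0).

E60XX → F_EXX = 60 ksi.
Total weld length L_w = 26 in. Treat welds as unit-width lines.
Polar moment about centroid: J = 2[d³/12 + d(b/2)²] = 2[13³/12 + 13×2²] = 470.2 in³.
Direct shear f_v = P/L_w = 49.3 / 26 = 1.896 kip/in (vertical).
Torsion M = P·e = 49.3 × 8 = 394.4 kip·in.
Critical point at (x, y) = (2, 6.5) from centroid. f_tx = M·y/J = 5.453 kip/in; f_ty = M·x/J = 1.678 kip/in.
Resultant f_max = √[f_tx² + (f_v + f_ty)²] = √[5.453² + (1.896 + 1.678)²] = 6.519 kip/in.
Capacity per unit length: r_n/Ω = (1/2.0) × 0.6 × 60 × (0.707 × 0.4375) = 5.568 kip/in.
6.519 > 5.568 → NOT adequate.

f_max ≈ 6.52 kip/in; NOT adequate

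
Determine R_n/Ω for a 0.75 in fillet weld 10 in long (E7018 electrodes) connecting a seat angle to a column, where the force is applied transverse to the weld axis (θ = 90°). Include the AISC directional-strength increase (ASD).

R_n/Ω ≈ 167 kip

E70XX → F_EXX = 70 ksi.
t_e = 0.707 × 0.75 = 0.5302 in; A_we = 0.5302 × 10 = 5.303 in².
Directional factor: 1.0 + 0.5 sin^1.5(90°) = 1.5.
F_nw = 0.6 × 70 × 1.5 = 63 ksi.
R_n/Ω = (63 × 5.303) / 2.0 = 167 kip.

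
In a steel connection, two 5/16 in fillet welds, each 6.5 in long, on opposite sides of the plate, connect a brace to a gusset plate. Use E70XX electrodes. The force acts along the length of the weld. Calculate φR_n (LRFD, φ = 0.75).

φR_n ≈ 90.5 kip

E70XX → F_EXX = 70 ksi.
Effective throat t_e = 0.707 × 0.3125 = 0.2209 in.
Total length L = 13 in; A_we = 0.2209 × 13 = 2.872 in².
F_nw = 0.6 F_EXX = 0.6 × 70 = 42 ksi.
φR_n = 0.75 × 42 × 2.872 = 90.47 kip.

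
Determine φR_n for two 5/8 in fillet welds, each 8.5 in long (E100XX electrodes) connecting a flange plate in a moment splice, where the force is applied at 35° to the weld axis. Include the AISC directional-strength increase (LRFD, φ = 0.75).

E100XX → F_EXX = 100 ksi.
t_e = 0.707 × 0.625 = 0.4419 in; A_we = 0.4419 × 17 = 7.512 in².
Directional factor: 1.0 + 0.5 sin^1.5(35°) = 1.217.
F_nw = 0.6 × 100 × 1.217 = 73.03 ksi.
φR_n = 0.75 × 73.03 × 7.512 = 411.5 kips.

φR_n ≈ 411 kips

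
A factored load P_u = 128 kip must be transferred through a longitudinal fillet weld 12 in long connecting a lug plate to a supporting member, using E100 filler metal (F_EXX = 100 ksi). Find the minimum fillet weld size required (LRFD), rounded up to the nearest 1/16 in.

Total weld length L = 12 in.
Required throat t_e = P_u / (φ × 0.6 F_EXX × L) = 128 / (0.75 × 0.6 × 100 × 12) = 0.237 in.
Required leg w = t_e / 0.707 = 0.3353 in → use 3/8 in.

w = 3/8 in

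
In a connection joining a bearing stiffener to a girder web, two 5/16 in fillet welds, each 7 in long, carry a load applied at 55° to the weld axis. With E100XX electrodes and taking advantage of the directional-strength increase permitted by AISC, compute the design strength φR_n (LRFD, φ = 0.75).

E100XX → F_EXX = 100 ksi.
t_e = 0.707 × 0.3125 = 0.2209 in; A_we = 0.2209 × 14 = 3.093 in².
Directional factor: 1.0 + 0.5 sin^1.5(55°) = 1.371.
F_nw = 0.6 × 100 × 1.371 = 82.24 ksi.
φR_n = 0.75 × 82.24 × 3.093 = 190.8 kip.

φR_n ≈ 191 kip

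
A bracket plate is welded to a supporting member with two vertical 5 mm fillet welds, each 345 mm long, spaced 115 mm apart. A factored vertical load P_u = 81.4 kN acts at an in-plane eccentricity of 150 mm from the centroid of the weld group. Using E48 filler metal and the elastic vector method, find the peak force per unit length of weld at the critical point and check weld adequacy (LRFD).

f_max ≈ 302 N/mm; adequate

E48XX → F_EXX = 480 MPa.
Total weld length L_w = 690 mm. Treat welds as unit-width lines.
Polar moment about centroid: J = 2[d³/12 + d(b/2)²] = 2[345³/12 + 345×57.5²] = 9125000 mm³.
Direct shear f_v = P/L_w = 81.4×10³ / 690 = 118 N/mm (vertical).
Torsion M = P·e = 81.4×10³ × 150 = 12210000 N·mm.
Critical point at (x, y) = (57.5, 172.5) from centroid. f_tx = M·y/J = 230.8 N/mm; f_ty = M·x/J = 76.94 N/mm.
Resultant f_max = √[f_tx² + (f_v + f_ty)²] = √[230.8² + (118 + 76.94)²] = 302.1 N/mm.
Capacity per unit length: φr_n = 0.75 × 0.6 × 480 × (0.707 × 5) = 763.6 N/mm.
302.1 ≤ 763.6 → adequate.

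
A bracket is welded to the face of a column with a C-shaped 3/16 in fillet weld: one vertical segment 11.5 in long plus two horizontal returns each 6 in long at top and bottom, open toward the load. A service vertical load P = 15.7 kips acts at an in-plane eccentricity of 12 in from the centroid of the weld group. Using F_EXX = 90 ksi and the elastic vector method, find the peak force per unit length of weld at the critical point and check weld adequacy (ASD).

f_max ≈ 2.7 kip/in; adequate

Total weld length L_w = 23.5 in. Treat welds as unit-width lines.
Centroid: x̄ = 2×6×3 / 23.5 = 1.532 in from the vertical weld.
Polar moment about centroid: J = I_x + I_y = [11.5³/12 + 2×6×5.75²] + [11.5×1.532² + 2(6³/12 + 6×1.468²)] = 612.3 in³.
Direct shear f_v = P/L_w = 15.7 / 23.5 = 0.6681 kip/in (vertical).
Torsion M = P·e = 15.7 × 12 = 188.4 kip·in.
Critical point at (x, y) = (4.468, 5.75) from centroid. f_tx = M·y/J = 1.769 kip/in; f_ty = M·x/J = 1.375 kip/in.
Resultant f_max = √[f_tx² + (f_v + f_ty)²] = √[1.769² + (0.6681 + 1.375)²] = 2.702 kip/in.
Capacity per unit length: r_n/Ω = (1/2.0) × 0.6 × 90 × (0.707 × 0.1875) = 3.579 kip/in.
2.702 ≤ 3.579 → adequate.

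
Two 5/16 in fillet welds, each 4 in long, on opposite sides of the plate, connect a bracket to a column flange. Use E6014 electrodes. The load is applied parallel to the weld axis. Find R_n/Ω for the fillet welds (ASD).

E60XX → F_EXX = 60 ksi.
Effective throat t_e = 0.707 × 0.3125 = 0.2209 in.
Total length L = 8 in; A_we = 0.2209 × 8 = 1.767 in².
F_nw = 0.6 F_EXX = 0.6 × 60 = 36 ksi.
R_n = 36 × 1.767 = 63.63 kips; R_n/Ω = 63.63/2.0 = 31.81 kips.

R_n/Ω ≈ 31.8 kips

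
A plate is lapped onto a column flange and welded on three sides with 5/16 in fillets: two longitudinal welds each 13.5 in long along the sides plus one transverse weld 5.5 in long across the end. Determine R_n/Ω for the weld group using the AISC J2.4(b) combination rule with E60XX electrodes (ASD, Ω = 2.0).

R_n/Ω ≈ 129 kips

E60XX → F_EXX = 60 ksi.
t_e = 0.707 × 0.3125 = 0.2209 in.
R_nwl = 0.6 × 60 × 0.2209 × 27 = 214.8 kips (longitudinal, 2 welds).
R_nwt = 0.6 × 60 × 0.2209 × 5.5 = 43.75 kips (transverse, base value).
(i) R_nwl + R_nwt = 258.5 kips; (ii) 0.85 R_nwl + 1.5 R_nwt = 248.2 kips.
R_n = max = 258.5 kips [governs: (i)]; R_n/Ω = 129.2 kips.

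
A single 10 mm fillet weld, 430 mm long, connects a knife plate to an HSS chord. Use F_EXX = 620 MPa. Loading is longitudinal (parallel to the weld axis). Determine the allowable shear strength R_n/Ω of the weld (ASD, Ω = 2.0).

Effective throat t_e = 0.707 × 10 = 7.07 mm.
Total length L = 430 mm; A_we = 7.07 × 430 = 3040 mm².
F_nw = 0.6 F_EXX = 0.6 × 620 = 372 MPa.
R_n = 372 × 3040 × 10⁻³ = 1131 kN; R_n/Ω = 1131/2.0 = 565.5 kN.

R_n/Ω ≈ 565 kN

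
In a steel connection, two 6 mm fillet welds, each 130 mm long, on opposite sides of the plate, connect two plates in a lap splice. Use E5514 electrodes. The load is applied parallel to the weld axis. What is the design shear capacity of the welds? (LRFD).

φR_n ≈ 273 kN

E55XX → F_EXX = 550 MPa.
Effective throat t_e = 0.707 × 6 = 4.242 mm.
Total length L = 260 mm; A_we = 4.242 × 260 = 1103 mm².
F_nw = 0.6 F_EXX = 0.6 × 550 = 330 MPa.
φR_n = 0.75 × 330 × 1103 × 10⁻³ = 273 kN.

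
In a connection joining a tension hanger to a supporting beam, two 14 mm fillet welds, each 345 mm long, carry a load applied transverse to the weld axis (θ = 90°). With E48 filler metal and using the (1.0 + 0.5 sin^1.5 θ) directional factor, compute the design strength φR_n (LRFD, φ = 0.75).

φR_n ≈ 2210 kN

E48XX → F_EXX = 480 MPa.
t_e = 0.707 × 14 = 9.898 mm; A_we = 9.898 × 690 = 6830 mm².
Directional factor: 1.0 + 0.5 sin^1.5(90°) = 1.5.
F_nw = 0.6 × 480 × 1.5 = 432 MPa.
φR_n = 0.75 × 432 × 6830 × 10⁻³ = 2213 kN.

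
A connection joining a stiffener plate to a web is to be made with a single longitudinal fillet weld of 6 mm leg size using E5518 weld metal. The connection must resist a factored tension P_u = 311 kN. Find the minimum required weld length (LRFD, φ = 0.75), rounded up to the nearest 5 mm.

L = 300 mm

E55XX → F_EXX = 550 MPa.
Throat t_e = 0.707 × 6 = 4.242 mm.
φr_n = 0.75 × 0.6 × 550 × 4.242 × 10⁻³ = 1.05 kN/mm.
L_req = P_u / φr_n = 311 / 1.05 = 296.2 mm total.
Round up → use L = 300 mm.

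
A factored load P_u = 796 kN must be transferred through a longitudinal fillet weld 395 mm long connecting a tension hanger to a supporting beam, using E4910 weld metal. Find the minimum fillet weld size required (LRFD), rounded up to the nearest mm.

E49XX → F_EXX = 490 MPa.
Total weld length L = 395 mm.
Required throat t_e = P_u / (φ × 0.6 F_EXX × L) = 796 / (0.75 × 0.6 × 490 × 395 × 10⁻³) = 9.139 mm.
Required leg w = t_e / 0.707 = 12.93 mm → use 13 mm.

w = 13 mm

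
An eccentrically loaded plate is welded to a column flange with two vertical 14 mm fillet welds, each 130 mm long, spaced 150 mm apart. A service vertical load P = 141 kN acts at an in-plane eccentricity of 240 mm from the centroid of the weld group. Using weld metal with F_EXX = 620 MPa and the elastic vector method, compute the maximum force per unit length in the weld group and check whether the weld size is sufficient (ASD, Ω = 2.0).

f_max ≈ 2270 N/mm; NOT adequate

Total weld length L_w = 260 mm. Treat welds as unit-width lines.
Polar moment about centroid: J = 2[d³/12 + d(b/2)²] = 2[130³/12 + 130×75²] = 1829000 mm³.
Direct shear f_v = P/L_w = 141×10³ / 260 = 542.3 N/mm (vertical).
Torsion M = P·e = 141×10³ × 240 = 33840000 N·mm.
Critical point at (x, y) = (75, 65) from centroid. f_tx = M·y/J = 1203 N/mm; f_ty = M·x/J = 1388 N/mm.
Resultant f_max = √[f_tx² + (f_v + f_ty)²] = √[1203² + (542.3 + 1388)²] = 2274 N/mm.
Capacity per unit length: r_n/Ω = (1/2.0) × 0.6 × 620 × (0.707 × 14) = 1841 N/mm.
2274 > 1841 → NOT adequate.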